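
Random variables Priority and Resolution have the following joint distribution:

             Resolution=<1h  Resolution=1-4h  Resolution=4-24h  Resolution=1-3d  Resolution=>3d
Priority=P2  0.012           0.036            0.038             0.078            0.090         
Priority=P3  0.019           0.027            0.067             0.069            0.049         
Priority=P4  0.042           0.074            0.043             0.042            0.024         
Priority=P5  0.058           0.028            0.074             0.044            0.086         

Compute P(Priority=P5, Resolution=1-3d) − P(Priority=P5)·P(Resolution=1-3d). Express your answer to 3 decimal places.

-0.024

P(Priority=P5) = 0.058 + 0.028 + 0.074 + 0.044 + 0.086 = 0.290.
P(Resolution=1-3d) = 0.078 + 0.069 + 0.042 + 0.044 = 0.233.
P(Priority=P5, Resolution=1-3d) − P(Priority=P5)P(Resolution=1-3d) = 0.044 − 0.290×0.233 = -0.024.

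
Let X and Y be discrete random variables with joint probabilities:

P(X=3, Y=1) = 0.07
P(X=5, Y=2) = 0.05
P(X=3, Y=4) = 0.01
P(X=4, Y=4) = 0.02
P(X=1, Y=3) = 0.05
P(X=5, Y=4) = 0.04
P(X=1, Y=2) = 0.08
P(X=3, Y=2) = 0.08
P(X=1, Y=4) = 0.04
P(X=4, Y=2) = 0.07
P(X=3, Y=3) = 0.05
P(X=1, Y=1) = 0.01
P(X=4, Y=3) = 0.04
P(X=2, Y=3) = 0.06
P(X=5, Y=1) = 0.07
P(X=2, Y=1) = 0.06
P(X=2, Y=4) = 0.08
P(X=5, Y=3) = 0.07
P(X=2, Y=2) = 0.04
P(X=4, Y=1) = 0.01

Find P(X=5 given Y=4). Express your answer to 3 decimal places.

P(Y=4) = 0.04 + 0.08 + 0.01 + 0.02 + 0.04 = 0.19.
P(X=5 | Y=4) = 0.04/0.19 = 0.211.

0.211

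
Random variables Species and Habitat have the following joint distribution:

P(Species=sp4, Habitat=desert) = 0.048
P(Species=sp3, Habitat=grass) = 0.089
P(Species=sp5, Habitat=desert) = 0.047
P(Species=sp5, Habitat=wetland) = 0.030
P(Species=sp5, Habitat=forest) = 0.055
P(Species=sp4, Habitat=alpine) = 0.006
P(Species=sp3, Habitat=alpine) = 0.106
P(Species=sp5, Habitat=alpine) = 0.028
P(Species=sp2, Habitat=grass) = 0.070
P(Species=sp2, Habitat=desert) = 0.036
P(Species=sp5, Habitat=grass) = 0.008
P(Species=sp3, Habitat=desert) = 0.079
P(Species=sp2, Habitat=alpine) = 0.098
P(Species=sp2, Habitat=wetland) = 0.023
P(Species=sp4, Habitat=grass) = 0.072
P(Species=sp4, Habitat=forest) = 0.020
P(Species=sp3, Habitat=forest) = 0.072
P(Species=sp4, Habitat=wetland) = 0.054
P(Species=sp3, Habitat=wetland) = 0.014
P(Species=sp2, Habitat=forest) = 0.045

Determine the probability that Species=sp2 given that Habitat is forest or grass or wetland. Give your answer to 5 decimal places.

0.25000

P(Habitat=forest) = 0.045 + 0.072 + 0.020 + 0.055 = 0.192.
P(Habitat=grass) = 0.070 + 0.089 + 0.072 + 0.008 = 0.239.
P(Habitat=wetland) = 0.023 + 0.014 + 0.054 + 0.030 = 0.121.
P(Habitat ∈ {forest, grass, wetland}) = 0.192 + 0.239 + 0.121 = 0.552; P(Species=sp2, Habitat ∈ {forest, grass, wetland}) = 0.045 + 0.070 + 0.023 = 0.138.
P(Species=sp2 | Habitat ∈ {forest, grass, wetland}) = 0.138/0.552 = 0.25000.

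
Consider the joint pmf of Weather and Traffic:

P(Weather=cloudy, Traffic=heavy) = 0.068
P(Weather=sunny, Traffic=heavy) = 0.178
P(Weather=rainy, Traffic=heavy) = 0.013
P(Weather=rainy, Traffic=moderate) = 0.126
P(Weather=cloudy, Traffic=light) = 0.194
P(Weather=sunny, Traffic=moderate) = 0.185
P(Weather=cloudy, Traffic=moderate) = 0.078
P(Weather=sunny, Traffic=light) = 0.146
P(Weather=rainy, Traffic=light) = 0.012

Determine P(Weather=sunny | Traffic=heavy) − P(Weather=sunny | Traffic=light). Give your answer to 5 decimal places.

0.27249

P(Traffic=heavy) = 0.178 + 0.068 + 0.013 = 0.259; P(Weather=sunny | Traffic=heavy) = 0.178/0.259 = 0.687259.
P(Traffic=light) = 0.146 + 0.194 + 0.012 = 0.352; P(Weather=sunny | Traffic=light) = 0.146/0.352 = 0.414773.
Difference = 0.27249.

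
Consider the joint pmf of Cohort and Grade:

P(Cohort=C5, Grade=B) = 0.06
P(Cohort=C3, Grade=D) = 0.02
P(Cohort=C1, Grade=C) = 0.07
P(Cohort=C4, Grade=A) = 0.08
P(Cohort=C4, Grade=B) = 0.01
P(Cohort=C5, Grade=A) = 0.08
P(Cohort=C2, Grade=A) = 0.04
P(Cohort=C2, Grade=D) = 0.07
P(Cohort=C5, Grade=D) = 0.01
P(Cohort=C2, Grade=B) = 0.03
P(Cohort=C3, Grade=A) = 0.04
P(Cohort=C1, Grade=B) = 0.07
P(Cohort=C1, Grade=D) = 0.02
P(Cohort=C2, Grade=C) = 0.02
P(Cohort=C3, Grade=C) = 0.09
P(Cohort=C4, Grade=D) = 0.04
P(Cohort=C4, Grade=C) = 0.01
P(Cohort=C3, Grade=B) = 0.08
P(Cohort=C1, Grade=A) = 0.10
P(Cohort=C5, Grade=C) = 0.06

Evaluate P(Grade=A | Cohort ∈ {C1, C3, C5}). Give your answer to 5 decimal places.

0.31429

P(Cohort=C1) = 0.10 + 0.07 + 0.07 + 0.02 = 0.26.
P(Cohort=C3) = 0.04 + 0.08 + 0.09 + 0.02 = 0.23.
P(Cohort=C5) = 0.08 + 0.06 + 0.06 + 0.01 = 0.21.
P(Cohort ∈ {C1, C3, C5}) = 0.26 + 0.23 + 0.21 = 0.70; P(Grade=A, Cohort ∈ {C1, C3, C5}) = 0.10 + 0.04 + 0.08 = 0.22.
P(Grade=A | Cohort ∈ {C1, C3, C5}) = 0.22/0.70 = 0.31429.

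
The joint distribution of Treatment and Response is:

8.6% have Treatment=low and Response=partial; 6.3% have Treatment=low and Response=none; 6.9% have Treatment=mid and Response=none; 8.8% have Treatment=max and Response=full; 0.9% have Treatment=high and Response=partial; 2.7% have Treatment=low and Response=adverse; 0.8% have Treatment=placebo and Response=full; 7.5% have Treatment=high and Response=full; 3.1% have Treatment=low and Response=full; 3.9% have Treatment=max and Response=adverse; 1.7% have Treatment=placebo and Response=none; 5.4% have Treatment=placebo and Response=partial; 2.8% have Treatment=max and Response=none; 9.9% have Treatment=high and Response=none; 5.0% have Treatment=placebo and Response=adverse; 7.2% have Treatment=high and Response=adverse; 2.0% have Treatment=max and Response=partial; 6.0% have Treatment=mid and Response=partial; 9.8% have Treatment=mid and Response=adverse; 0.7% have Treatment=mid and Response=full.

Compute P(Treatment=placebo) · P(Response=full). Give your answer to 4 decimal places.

0.0270

P(Treatment=placebo) = 0.017 + 0.054 + 0.008 + 0.050 = 0.129.
P(Response=full) = 0.008 + 0.031 + 0.007 + 0.075 + 0.088 = 0.209.
Product: 0.129 × 0.209 = 0.0270.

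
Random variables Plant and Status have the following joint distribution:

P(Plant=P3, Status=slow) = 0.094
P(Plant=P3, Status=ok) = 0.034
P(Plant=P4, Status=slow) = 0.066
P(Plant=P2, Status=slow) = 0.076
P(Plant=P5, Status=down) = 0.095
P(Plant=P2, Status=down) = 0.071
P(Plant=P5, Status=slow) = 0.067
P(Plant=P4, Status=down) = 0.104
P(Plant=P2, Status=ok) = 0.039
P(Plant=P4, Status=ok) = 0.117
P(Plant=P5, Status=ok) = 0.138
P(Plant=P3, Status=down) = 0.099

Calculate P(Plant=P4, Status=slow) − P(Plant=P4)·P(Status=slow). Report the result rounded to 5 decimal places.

-0.02096

P(Plant=P4) = 0.117 + 0.066 + 0.104 = 0.287.
P(Status=slow) = 0.076 + 0.094 + 0.066 + 0.067 = 0.303.
P(Plant=P4, Status=slow) − P(Plant=P4)P(Status=slow) = 0.066 − 0.287×0.303 = -0.02096.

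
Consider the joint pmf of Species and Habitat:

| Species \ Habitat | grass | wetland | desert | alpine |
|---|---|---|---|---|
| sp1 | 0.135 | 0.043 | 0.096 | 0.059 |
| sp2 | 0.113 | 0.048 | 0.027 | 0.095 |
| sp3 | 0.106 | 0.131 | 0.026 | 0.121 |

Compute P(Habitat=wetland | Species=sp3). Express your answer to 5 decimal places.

0.34115

P(Species=sp3) = 0.106 + 0.131 + 0.026 + 0.121 = 0.384.
P(Habitat=wetland | Species=sp3) = 0.131/0.384 = 0.34115.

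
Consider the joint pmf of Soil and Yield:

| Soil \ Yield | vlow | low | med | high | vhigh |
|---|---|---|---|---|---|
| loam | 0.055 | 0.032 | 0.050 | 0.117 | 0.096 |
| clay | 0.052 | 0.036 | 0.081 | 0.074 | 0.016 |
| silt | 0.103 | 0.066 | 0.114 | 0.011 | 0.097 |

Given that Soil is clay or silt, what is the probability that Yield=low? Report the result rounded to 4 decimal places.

0.1569

P(Soil=clay) = 0.052 + 0.036 + 0.081 + 0.074 + 0.016 = 0.259.
P(Soil=silt) = 0.103 + 0.066 + 0.114 + 0.011 + 0.097 = 0.391.
P(Soil ∈ {clay, silt}) = 0.259 + 0.391 = 0.650; P(Yield=low, Soil ∈ {clay, silt}) = 0.036 + 0.066 = 0.102.
P(Yield=low | Soil ∈ {clay, silt}) = 0.102/0.650 = 0.1569.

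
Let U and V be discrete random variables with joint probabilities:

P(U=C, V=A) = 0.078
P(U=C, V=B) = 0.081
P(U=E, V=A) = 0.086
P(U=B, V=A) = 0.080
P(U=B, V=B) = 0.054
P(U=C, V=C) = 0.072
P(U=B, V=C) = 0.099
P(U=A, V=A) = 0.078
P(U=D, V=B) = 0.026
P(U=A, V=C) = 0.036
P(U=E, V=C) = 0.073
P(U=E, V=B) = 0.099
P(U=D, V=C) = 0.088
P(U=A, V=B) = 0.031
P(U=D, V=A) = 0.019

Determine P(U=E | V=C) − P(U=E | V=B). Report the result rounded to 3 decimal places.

P(V=C) = 0.036 + 0.099 + 0.072 + 0.088 + 0.073 = 0.368; P(U=E | V=C) = 0.073/0.368 = 0.1984.
P(V=B) = 0.031 + 0.054 + 0.081 + 0.026 + 0.099 = 0.291; P(U=E | V=B) = 0.099/0.291 = 0.3402.
Difference = -0.142.

-0.142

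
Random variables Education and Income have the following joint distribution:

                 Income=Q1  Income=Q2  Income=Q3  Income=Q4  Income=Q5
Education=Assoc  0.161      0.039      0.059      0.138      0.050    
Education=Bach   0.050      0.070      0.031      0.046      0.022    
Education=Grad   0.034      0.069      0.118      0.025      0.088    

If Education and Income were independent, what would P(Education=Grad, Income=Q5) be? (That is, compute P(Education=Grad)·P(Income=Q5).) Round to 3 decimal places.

P(Education=Grad) = 0.034 + 0.069 + 0.118 + 0.025 + 0.088 = 0.334.
P(Income=Q5) = 0.050 + 0.022 + 0.088 = 0.160.
Product: 0.334 × 0.160 = 0.053.

0.053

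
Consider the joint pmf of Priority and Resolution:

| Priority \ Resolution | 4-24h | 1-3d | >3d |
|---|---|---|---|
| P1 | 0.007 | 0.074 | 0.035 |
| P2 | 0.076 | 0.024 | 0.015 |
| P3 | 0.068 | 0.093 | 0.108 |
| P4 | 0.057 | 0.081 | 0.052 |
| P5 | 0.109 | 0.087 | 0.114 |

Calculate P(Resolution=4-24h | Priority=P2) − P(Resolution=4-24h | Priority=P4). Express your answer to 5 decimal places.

0.36087

P(Priority=P2) = 0.076 + 0.024 + 0.015 = 0.115; P(Resolution=4-24h | Priority=P2) = 0.076/0.115 = 0.660870.
P(Priority=P4) = 0.057 + 0.081 + 0.052 = 0.190; P(Resolution=4-24h | Priority=P4) = 0.057/0.190 = 0.300000.
Difference = 0.36087.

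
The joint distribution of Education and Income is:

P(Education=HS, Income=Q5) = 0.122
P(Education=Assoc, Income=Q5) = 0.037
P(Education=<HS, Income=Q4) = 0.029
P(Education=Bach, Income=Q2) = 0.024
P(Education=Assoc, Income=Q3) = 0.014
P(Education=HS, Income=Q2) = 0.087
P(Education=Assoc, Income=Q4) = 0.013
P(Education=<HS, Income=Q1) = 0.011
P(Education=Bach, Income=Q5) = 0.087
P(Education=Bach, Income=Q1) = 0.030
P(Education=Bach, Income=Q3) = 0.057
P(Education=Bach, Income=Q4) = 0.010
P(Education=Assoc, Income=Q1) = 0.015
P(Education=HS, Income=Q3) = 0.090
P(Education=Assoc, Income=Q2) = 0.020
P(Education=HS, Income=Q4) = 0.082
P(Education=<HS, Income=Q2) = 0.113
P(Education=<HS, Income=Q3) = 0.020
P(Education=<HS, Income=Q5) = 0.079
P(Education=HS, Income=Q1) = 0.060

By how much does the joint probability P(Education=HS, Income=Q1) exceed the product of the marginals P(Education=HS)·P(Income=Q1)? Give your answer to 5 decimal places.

P(Education=HS) = 0.060 + 0.087 + 0.090 + 0.082 + 0.122 = 0.441.
P(Income=Q1) = 0.011 + 0.060 + 0.015 + 0.030 = 0.116.
P(Education=HS, Income=Q1) − P(Education=HS)P(Income=Q1) = 0.060 − 0.441×0.116 = 0.00884.

0.00884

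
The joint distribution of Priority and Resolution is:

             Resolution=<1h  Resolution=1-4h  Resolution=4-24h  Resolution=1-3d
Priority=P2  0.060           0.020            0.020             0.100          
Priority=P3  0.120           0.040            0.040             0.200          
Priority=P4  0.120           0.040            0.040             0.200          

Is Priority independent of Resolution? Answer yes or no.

Every cell satisfies P(Priority,Resolution) = P(Priority)·P(Resolution). For instance P(Priority=P3) = 0.400, P(Resolution=1-3d) = 0.500, and 0.400×0.500 = 0.200 matches the joint entry. So Priority and Resolution are independent.

yes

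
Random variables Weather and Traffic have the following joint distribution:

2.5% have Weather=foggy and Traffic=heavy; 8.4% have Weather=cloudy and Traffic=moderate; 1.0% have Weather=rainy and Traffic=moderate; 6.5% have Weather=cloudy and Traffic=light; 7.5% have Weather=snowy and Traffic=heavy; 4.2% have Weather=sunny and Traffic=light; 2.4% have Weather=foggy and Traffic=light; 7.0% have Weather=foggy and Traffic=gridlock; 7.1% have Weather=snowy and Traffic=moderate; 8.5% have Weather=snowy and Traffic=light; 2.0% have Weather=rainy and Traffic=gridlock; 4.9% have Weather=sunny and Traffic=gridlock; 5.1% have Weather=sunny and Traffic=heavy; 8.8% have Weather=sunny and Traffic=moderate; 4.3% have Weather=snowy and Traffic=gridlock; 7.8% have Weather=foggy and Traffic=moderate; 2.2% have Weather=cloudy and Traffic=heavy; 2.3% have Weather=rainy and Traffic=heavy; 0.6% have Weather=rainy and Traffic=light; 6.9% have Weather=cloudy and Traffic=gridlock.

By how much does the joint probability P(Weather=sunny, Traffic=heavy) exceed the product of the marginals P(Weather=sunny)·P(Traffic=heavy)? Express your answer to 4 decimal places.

P(Weather=sunny) = 0.042 + 0.088 + 0.051 + 0.049 = 0.230.
P(Traffic=heavy) = 0.051 + 0.022 + 0.023 + 0.075 + 0.025 = 0.196.
P(Weather=sunny, Traffic=heavy) − P(Weather=sunny)P(Traffic=heavy) = 0.051 − 0.230×0.196 = 0.0059.

0.0059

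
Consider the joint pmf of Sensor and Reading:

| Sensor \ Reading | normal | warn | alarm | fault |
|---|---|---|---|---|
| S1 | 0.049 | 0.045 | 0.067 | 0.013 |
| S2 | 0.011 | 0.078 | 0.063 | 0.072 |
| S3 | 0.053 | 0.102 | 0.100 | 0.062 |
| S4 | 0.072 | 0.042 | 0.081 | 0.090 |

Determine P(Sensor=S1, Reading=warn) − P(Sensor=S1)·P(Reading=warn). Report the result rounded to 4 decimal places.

P(Sensor=S1) = 0.049 + 0.045 + 0.067 + 0.013 = 0.174.
P(Reading=warn) = 0.045 + 0.078 + 0.102 + 0.042 = 0.267.
P(Sensor=S1, Reading=warn) − P(Sensor=S1)P(Reading=warn) = 0.045 − 0.174×0.267 = -0.0015.

-0.0015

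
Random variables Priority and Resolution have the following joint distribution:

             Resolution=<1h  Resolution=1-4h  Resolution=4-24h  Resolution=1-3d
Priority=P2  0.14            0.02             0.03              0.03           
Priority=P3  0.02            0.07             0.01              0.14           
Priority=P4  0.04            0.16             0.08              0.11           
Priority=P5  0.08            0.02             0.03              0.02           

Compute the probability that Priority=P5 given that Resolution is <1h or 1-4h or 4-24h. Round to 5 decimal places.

P(Resolution=<1h) = 0.14 + 0.02 + 0.04 + 0.08 = 0.28.
P(Resolution=1-4h) = 0.02 + 0.07 + 0.16 + 0.02 = 0.27.
P(Resolution=4-24h) = 0.03 + 0.01 + 0.08 + 0.03 = 0.15.
P(Resolution ∈ {<1h, 1-4h, 4-24h}) = 0.28 + 0.27 + 0.15 = 0.70; P(Priority=P5, Resolution ∈ {<1h, 1-4h, 4-24h}) = 0.08 + 0.02 + 0.03 = 0.13.
P(Priority=P5 | Resolution ∈ {<1h, 1-4h, 4-24h}) = 0.13/0.70 = 0.18571.

0.18571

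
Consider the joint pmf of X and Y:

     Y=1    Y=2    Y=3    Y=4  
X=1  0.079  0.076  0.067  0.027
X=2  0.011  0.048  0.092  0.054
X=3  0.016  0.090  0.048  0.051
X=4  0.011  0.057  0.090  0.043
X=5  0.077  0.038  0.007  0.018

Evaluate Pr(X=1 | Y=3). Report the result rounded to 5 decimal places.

0.22039

P(Y=3) = 0.067 + 0.092 + 0.048 + 0.090 + 0.007 = 0.304.
P(X=1 | Y=3) = 0.067/0.304 = 0.22039.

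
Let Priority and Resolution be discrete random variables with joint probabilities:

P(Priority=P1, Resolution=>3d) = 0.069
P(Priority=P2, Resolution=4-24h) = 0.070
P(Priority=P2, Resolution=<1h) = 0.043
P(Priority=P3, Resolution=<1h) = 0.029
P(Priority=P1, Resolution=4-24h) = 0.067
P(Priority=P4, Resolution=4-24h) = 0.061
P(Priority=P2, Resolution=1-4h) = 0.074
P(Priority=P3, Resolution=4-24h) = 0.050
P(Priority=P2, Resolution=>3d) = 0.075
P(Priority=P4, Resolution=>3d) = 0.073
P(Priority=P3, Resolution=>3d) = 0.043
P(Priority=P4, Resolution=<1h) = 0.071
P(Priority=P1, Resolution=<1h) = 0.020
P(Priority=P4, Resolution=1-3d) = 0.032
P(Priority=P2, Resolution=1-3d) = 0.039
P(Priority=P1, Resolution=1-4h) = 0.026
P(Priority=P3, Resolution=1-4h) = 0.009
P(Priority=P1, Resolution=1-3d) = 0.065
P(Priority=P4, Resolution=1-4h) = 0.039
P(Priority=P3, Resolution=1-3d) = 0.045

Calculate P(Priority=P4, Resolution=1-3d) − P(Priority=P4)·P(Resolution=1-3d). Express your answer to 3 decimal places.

-0.018

P(Priority=P4) = 0.071 + 0.039 + 0.061 + 0.032 + 0.073 = 0.276.
P(Resolution=1-3d) = 0.065 + 0.039 + 0.045 + 0.032 = 0.181.
P(Priority=P4, Resolution=1-3d) − P(Priority=P4)P(Resolution=1-3d) = 0.032 − 0.276×0.181 = -0.018.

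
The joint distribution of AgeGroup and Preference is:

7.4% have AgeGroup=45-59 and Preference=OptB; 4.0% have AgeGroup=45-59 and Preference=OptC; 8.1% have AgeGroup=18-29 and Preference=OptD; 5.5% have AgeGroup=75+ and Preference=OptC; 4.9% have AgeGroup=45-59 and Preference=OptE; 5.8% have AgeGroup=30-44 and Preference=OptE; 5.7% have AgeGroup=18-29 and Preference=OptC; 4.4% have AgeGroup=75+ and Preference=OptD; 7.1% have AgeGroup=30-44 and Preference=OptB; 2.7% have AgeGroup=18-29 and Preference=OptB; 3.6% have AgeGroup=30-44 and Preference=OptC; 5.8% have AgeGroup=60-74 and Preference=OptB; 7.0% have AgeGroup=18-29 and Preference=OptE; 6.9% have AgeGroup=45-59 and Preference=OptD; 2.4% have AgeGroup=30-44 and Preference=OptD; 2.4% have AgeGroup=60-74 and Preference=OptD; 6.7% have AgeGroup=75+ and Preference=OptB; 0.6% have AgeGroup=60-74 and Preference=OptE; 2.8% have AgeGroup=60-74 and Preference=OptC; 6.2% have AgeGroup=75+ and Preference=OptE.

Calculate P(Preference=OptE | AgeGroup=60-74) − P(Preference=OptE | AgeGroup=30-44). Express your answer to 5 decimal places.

P(AgeGroup=60-74) = 0.058 + 0.028 + 0.024 + 0.006 = 0.116; P(Preference=OptE | AgeGroup=60-74) = 0.006/0.116 = 0.051724.
P(AgeGroup=30-44) = 0.071 + 0.036 + 0.024 + 0.058 = 0.189; P(Preference=OptE | AgeGroup=30-44) = 0.058/0.189 = 0.306878.
Difference = -0.25515.

-0.25515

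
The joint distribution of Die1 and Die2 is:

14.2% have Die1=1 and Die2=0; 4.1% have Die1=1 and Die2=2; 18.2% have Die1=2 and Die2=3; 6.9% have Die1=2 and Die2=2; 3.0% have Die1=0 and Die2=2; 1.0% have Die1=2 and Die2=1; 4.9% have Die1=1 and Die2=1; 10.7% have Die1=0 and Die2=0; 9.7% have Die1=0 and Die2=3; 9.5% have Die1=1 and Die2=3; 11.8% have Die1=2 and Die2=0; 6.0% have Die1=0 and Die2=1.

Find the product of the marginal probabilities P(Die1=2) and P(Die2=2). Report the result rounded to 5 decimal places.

0.05306

P(Die1=2) = 0.118 + 0.010 + 0.069 + 0.182 = 0.379.
P(Die2=2) = 0.030 + 0.041 + 0.069 = 0.140.
Product: 0.379 × 0.140 = 0.05306.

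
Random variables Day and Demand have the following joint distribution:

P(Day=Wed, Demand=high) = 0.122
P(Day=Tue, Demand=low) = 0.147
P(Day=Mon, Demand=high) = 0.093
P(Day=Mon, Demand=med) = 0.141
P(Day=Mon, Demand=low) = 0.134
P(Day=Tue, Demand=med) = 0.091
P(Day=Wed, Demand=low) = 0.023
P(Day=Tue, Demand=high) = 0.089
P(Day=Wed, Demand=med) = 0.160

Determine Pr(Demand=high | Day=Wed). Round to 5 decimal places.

P(Day=Wed) = 0.023 + 0.160 + 0.122 = 0.305.
P(Demand=high | Day=Wed) = 0.122/0.305 = 0.40000.

0.40000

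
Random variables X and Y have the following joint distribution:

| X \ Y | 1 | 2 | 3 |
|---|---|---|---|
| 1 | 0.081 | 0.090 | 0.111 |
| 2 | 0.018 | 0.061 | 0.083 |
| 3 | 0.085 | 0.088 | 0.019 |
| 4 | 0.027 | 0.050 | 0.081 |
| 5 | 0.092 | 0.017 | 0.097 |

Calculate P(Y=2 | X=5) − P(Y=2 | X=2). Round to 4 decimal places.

P(X=5) = 0.092 + 0.017 + 0.097 = 0.206; P(Y=2 | X=5) = 0.017/0.206 = 0.08252.
P(X=2) = 0.018 + 0.061 + 0.083 = 0.162; P(Y=2 | X=2) = 0.061/0.162 = 0.37654.
Difference = -0.2940.

-0.2940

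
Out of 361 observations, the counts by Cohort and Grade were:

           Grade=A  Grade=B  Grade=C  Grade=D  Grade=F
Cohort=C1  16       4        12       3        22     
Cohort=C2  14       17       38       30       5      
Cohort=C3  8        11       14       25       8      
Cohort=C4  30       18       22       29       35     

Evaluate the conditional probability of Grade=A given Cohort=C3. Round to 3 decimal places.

Total with Cohort=C3: 8 + 11 + 14 + 25 + 8 = 66.
P(Grade=A | Cohort=C3) = 8/66 = 0.121.

0.121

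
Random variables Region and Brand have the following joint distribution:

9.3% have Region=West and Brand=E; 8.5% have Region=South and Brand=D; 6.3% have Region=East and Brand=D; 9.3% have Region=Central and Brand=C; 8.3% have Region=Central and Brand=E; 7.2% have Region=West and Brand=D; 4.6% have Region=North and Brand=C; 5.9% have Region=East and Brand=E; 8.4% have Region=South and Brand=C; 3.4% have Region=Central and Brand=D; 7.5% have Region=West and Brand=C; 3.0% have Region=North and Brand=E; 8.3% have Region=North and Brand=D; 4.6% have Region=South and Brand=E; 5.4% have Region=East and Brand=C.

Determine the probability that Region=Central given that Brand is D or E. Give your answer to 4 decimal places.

0.1806

P(Brand=D) = 0.083 + 0.085 + 0.063 + 0.072 + 0.034 = 0.337.
P(Brand=E) = 0.030 + 0.046 + 0.059 + 0.093 + 0.083 = 0.311.
P(Brand ∈ {D, E}) = 0.337 + 0.311 = 0.648; P(Region=Central, Brand ∈ {D, E}) = 0.034 + 0.083 = 0.117.
P(Region=Central | Brand ∈ {D, E}) = 0.117/0.648 = 0.1806.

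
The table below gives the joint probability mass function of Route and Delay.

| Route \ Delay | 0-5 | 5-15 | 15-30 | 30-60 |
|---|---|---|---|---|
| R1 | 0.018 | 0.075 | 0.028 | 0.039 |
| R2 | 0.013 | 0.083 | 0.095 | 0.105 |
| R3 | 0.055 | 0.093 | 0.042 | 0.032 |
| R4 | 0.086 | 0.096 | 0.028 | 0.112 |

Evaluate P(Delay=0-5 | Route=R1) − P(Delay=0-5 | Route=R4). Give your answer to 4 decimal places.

P(Route=R1) = 0.018 + 0.075 + 0.028 + 0.039 = 0.160; P(Delay=0-5 | Route=R1) = 0.018/0.160 = 0.11250.
P(Route=R4) = 0.086 + 0.096 + 0.028 + 0.112 = 0.322; P(Delay=0-5 | Route=R4) = 0.086/0.322 = 0.26708.
Difference = -0.1546.

-0.1546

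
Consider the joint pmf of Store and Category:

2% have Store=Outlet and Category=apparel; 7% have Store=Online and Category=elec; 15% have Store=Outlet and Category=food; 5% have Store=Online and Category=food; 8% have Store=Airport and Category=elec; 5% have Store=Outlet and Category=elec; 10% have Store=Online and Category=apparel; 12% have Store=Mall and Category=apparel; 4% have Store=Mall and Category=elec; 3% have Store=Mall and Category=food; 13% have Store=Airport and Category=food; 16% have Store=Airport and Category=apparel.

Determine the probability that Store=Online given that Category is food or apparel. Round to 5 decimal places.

P(Category=food) = 0.03 + 0.13 + 0.15 + 0.05 = 0.36.
P(Category=apparel) = 0.12 + 0.16 + 0.02 + 0.10 = 0.40.
P(Category ∈ {food, apparel}) = 0.36 + 0.40 = 0.76; P(Store=Online, Category ∈ {food, apparel}) = 0.05 + 0.10 = 0.15.
P(Store=Online | Category ∈ {food, apparel}) = 0.15/0.76 = 0.19737.

0.19737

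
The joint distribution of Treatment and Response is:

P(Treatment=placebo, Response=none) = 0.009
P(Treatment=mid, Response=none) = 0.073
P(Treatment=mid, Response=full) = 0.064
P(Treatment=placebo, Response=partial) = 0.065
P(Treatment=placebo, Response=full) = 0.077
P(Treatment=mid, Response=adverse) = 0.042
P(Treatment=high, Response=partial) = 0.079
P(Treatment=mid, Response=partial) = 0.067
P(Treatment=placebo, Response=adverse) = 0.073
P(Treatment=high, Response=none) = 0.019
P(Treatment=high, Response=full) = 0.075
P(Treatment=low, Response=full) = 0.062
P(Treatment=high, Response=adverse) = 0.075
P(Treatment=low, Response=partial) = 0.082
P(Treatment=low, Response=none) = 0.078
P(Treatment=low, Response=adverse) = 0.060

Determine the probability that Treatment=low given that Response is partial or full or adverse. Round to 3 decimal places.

0.248

P(Response=partial) = 0.065 + 0.082 + 0.067 + 0.079 = 0.293.
P(Response=full) = 0.077 + 0.062 + 0.064 + 0.075 = 0.278.
P(Response=adverse) = 0.073 + 0.060 + 0.042 + 0.075 = 0.250.
P(Response ∈ {partial, full, adverse}) = 0.293 + 0.278 + 0.250 = 0.821; P(Treatment=low, Response ∈ {partial, full, adverse}) = 0.082 + 0.062 + 0.060 = 0.204.
P(Treatment=low | Response ∈ {partial, full, adverse}) = 0.204/0.821 = 0.248.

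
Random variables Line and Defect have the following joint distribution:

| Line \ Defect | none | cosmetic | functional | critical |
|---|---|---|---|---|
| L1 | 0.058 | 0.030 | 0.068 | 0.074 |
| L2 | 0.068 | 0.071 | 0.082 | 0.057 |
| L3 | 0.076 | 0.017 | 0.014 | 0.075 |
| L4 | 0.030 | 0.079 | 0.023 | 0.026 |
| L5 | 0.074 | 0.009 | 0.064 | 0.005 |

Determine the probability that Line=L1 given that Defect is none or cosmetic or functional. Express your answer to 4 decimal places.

0.2045

P(Defect=none) = 0.058 + 0.068 + 0.076 + 0.030 + 0.074 = 0.306.
P(Defect=cosmetic) = 0.030 + 0.071 + 0.017 + 0.079 + 0.009 = 0.206.
P(Defect=functional) = 0.068 + 0.082 + 0.014 + 0.023 + 0.064 = 0.251.
P(Defect ∈ {none, cosmetic, functional}) = 0.306 + 0.206 + 0.251 = 0.763; P(Line=L1, Defect ∈ {none, cosmetic, functional}) = 0.058 + 0.030 + 0.068 = 0.156.
P(Line=L1 | Defect ∈ {none, cosmetic, functional}) = 0.156/0.763 = 0.2045.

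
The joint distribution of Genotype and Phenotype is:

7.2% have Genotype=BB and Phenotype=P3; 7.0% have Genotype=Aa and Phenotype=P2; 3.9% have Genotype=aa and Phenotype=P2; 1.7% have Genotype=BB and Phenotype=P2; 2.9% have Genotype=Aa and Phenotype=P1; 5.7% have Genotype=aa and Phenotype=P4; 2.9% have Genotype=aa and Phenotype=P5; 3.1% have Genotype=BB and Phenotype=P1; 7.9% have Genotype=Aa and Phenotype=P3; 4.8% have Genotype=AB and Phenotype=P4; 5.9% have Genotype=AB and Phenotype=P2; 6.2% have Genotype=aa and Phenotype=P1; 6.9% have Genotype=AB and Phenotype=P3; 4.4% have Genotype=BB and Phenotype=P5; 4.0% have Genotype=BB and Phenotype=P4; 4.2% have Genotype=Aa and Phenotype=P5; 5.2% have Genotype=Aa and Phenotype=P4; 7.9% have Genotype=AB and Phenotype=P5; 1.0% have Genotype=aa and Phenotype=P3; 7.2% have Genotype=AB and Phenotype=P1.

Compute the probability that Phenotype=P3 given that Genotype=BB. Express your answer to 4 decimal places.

P(Genotype=BB) = 0.031 + 0.017 + 0.072 + 0.040 + 0.044 = 0.204.
P(Phenotype=P3 | Genotype=BB) = 0.072/0.204 = 0.3529.

0.3529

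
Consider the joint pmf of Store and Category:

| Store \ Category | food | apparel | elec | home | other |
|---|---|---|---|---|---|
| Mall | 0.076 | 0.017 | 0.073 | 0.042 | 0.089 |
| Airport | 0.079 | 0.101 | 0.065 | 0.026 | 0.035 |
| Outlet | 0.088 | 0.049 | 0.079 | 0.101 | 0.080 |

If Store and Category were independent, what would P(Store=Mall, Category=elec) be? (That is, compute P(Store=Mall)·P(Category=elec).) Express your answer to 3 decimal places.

P(Store=Mall) = 0.076 + 0.017 + 0.073 + 0.042 + 0.089 = 0.297.
P(Category=elec) = 0.073 + 0.065 + 0.079 = 0.217.
Product: 0.297 × 0.217 = 0.064.

0.064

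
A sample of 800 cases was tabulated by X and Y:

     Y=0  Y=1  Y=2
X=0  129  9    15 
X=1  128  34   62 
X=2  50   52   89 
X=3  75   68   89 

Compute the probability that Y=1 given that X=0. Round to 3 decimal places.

0.059

Total with X=0: 129 + 9 + 15 = 153.
P(Y=1 | X=0) = 9/153 = 0.059.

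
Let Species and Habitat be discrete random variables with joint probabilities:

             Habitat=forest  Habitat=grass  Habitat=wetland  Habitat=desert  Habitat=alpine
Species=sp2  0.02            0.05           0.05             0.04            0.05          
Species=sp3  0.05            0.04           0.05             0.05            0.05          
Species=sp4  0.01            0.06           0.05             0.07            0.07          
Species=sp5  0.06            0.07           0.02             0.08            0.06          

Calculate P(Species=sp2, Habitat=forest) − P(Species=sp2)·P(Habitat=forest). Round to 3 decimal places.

-0.009

P(Species=sp2) = 0.02 + 0.05 + 0.05 + 0.04 + 0.05 = 0.21.
P(Habitat=forest) = 0.02 + 0.05 + 0.01 + 0.06 = 0.14.
P(Species=sp2, Habitat=forest) − P(Species=sp2)P(Habitat=forest) = 0.02 − 0.21×0.14 = -0.009.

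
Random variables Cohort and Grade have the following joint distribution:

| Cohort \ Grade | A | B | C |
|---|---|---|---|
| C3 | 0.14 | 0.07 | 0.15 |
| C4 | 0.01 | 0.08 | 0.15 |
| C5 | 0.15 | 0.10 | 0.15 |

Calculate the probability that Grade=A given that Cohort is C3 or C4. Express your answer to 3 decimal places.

P(Cohort=C3) = 0.14 + 0.07 + 0.15 = 0.36.
P(Cohort=C4) = 0.01 + 0.08 + 0.15 = 0.24.
P(Cohort ∈ {C3, C4}) = 0.36 + 0.24 = 0.60; P(Grade=A, Cohort ∈ {C3, C4}) = 0.14 + 0.01 = 0.15.
P(Grade=A | Cohort ∈ {C3, C4}) = 0.15/0.60 = 0.250.

0.250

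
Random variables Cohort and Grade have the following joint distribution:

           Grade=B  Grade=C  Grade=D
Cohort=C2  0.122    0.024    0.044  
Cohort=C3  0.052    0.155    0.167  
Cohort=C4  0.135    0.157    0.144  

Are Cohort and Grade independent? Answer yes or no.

P(Cohort=C3) = 0.374 and P(Grade=B) = 0.309, so their product is 0.11557, but P(Cohort=C3, Grade=B) = 0.052. Since these differ, Cohort and Grade are not independent.

no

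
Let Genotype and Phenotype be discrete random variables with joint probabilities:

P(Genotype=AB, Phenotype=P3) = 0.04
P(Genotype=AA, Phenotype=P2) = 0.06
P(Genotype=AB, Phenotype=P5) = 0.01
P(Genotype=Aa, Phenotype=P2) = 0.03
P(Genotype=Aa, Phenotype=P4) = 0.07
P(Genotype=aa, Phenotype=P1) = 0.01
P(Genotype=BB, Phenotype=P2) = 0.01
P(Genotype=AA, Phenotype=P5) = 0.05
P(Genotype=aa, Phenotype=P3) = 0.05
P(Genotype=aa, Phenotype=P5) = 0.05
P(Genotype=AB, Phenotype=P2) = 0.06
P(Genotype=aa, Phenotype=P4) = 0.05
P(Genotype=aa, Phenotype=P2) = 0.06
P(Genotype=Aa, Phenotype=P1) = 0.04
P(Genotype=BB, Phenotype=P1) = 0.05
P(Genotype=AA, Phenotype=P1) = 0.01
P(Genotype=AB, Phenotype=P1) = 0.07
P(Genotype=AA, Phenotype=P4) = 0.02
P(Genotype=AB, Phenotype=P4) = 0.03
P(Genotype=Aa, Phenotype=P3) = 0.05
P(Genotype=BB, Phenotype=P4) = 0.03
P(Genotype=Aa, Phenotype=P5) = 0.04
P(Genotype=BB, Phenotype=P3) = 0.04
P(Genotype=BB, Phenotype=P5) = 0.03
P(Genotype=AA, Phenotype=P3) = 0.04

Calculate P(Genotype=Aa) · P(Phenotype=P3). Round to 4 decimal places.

0.0506

P(Genotype=Aa) = 0.04 + 0.03 + 0.05 + 0.07 + 0.04 = 0.23.
P(Phenotype=P3) = 0.04 + 0.05 + 0.05 + 0.04 + 0.04 = 0.22.
Product: 0.23 × 0.22 = 0.0506.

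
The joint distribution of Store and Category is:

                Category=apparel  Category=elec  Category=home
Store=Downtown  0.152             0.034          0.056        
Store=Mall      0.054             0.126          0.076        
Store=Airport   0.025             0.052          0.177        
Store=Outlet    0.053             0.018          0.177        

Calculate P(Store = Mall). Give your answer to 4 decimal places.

P(Store=Mall) = 0.054 + 0.126 + 0.076 = 0.256.

0.2560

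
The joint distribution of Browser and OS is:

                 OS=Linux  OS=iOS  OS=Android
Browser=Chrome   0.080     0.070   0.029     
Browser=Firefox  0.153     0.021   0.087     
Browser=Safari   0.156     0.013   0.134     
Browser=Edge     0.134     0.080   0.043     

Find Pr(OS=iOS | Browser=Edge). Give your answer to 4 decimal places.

0.3113

P(Browser=Edge) = 0.134 + 0.080 + 0.043 = 0.257.
P(OS=iOS | Browser=Edge) = 0.080/0.257 = 0.3113.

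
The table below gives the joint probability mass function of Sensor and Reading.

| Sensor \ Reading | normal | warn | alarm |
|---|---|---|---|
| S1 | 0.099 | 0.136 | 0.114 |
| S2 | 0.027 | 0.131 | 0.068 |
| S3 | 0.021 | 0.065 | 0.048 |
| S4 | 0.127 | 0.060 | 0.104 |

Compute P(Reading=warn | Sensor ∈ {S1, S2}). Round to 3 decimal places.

0.464

P(Sensor=S1) = 0.099 + 0.136 + 0.114 = 0.349.
P(Sensor=S2) = 0.027 + 0.131 + 0.068 = 0.226.
P(Sensor ∈ {S1, S2}) = 0.349 + 0.226 = 0.575; P(Reading=warn, Sensor ∈ {S1, S2}) = 0.136 + 0.131 = 0.267.
P(Reading=warn | Sensor ∈ {S1, S2}) = 0.267/0.575 = 0.464.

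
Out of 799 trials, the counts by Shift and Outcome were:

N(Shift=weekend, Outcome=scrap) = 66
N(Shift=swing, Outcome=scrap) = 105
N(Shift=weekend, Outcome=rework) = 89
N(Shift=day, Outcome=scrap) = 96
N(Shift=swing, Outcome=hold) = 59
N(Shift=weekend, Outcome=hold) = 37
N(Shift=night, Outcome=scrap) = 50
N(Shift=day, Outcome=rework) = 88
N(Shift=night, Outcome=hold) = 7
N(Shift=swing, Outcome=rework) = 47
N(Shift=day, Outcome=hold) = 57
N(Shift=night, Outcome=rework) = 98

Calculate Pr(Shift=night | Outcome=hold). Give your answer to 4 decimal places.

0.0438

Total with Outcome=hold: 57 + 59 + 7 + 37 = 160.
P(Shift=night | Outcome=hold) = 7/160 = 0.0438.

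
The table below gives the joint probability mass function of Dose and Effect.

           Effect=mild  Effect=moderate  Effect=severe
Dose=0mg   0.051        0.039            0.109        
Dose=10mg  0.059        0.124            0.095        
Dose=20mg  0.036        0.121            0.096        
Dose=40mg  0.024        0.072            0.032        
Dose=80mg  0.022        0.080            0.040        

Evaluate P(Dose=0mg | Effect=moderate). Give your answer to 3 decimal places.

0.089

P(Effect=moderate) = 0.039 + 0.124 + 0.121 + 0.072 + 0.080 = 0.436.
P(Dose=0mg | Effect=moderate) = 0.039/0.436 = 0.089.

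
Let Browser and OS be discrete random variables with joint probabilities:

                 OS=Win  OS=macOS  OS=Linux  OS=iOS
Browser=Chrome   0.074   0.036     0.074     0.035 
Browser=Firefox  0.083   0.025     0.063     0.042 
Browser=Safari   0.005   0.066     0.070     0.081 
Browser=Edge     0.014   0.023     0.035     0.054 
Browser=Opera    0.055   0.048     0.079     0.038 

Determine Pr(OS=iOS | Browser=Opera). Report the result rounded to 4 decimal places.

P(Browser=Opera) = 0.055 + 0.048 + 0.079 + 0.038 = 0.220.
P(OS=iOS | Browser=Opera) = 0.038/0.220 = 0.1727.

0.1727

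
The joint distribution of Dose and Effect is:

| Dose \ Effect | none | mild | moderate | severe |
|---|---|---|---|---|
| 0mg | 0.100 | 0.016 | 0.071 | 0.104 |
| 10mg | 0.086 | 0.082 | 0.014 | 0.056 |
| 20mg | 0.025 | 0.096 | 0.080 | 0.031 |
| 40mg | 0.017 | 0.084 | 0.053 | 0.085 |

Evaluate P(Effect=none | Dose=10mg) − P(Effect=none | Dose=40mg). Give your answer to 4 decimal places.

P(Dose=10mg) = 0.086 + 0.082 + 0.014 + 0.056 = 0.238; P(Effect=none | Dose=10mg) = 0.086/0.238 = 0.36134.
P(Dose=40mg) = 0.017 + 0.084 + 0.053 + 0.085 = 0.239; P(Effect=none | Dose=40mg) = 0.017/0.239 = 0.07113.
Difference = 0.2902.

0.2902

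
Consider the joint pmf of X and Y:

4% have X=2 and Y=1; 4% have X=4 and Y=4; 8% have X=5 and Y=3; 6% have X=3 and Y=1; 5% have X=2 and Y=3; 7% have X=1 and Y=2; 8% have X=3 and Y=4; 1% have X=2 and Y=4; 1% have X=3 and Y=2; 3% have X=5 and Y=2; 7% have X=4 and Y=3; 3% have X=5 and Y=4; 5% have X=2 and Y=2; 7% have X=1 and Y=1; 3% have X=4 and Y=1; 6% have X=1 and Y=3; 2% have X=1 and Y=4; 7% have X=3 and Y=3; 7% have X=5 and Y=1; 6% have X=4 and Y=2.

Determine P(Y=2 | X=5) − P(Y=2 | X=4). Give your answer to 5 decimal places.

-0.15714

P(X=5) = 0.07 + 0.03 + 0.08 + 0.03 = 0.21; P(Y=2 | X=5) = 0.03/0.21 = 0.142857.
P(X=4) = 0.03 + 0.06 + 0.07 + 0.04 = 0.20; P(Y=2 | X=4) = 0.06/0.20 = 0.300000.
Difference = -0.15714.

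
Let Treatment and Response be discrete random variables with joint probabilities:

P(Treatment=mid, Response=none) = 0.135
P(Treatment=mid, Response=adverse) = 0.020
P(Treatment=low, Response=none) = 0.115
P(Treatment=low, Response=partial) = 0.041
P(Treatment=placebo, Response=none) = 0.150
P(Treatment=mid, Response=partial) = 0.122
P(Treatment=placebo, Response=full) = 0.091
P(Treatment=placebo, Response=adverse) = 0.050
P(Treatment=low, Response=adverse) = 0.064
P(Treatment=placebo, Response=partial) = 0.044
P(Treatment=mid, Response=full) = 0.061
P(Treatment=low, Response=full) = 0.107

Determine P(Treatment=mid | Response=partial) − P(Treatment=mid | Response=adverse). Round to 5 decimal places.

P(Response=partial) = 0.044 + 0.041 + 0.122 = 0.207; P(Treatment=mid | Response=partial) = 0.122/0.207 = 0.589372.
P(Response=adverse) = 0.050 + 0.064 + 0.020 = 0.134; P(Treatment=mid | Response=adverse) = 0.020/0.134 = 0.149254.
Difference = 0.44012.

0.44012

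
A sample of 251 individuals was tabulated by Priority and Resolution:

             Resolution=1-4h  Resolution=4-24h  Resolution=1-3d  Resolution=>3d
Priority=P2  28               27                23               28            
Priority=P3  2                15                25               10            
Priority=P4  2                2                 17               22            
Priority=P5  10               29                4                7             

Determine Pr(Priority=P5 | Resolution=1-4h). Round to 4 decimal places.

Total with Resolution=1-4h: 28 + 2 + 2 + 10 = 42.
P(Priority=P5 | Resolution=1-4h) = 10/42 = 0.2381.

0.2381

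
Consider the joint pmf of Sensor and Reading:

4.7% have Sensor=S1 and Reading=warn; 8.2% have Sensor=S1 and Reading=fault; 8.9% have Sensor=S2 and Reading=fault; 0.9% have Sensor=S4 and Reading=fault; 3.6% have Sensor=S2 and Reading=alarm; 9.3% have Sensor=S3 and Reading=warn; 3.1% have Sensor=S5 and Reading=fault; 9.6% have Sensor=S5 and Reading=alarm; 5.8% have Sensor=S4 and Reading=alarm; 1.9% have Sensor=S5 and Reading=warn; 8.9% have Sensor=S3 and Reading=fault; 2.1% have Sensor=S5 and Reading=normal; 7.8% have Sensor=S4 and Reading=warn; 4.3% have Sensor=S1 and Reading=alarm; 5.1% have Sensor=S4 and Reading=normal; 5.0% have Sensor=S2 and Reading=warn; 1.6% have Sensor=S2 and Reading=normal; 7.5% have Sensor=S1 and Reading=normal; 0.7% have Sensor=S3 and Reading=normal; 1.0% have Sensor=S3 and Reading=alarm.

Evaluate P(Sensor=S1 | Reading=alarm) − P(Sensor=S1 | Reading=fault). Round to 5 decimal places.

P(Reading=alarm) = 0.043 + 0.036 + 0.010 + 0.058 + 0.096 = 0.243; P(Sensor=S1 | Reading=alarm) = 0.043/0.243 = 0.176955.
P(Reading=fault) = 0.082 + 0.089 + 0.089 + 0.009 + 0.031 = 0.300; P(Sensor=S1 | Reading=fault) = 0.082/0.300 = 0.273333.
Difference = -0.09638.

-0.09638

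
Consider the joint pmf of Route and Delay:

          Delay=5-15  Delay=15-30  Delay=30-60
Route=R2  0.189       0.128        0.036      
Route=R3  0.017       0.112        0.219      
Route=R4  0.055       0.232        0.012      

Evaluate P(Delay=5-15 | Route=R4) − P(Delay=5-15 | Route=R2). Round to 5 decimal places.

P(Route=R4) = 0.055 + 0.232 + 0.012 = 0.299; P(Delay=5-15 | Route=R4) = 0.055/0.299 = 0.183946.
P(Route=R2) = 0.189 + 0.128 + 0.036 = 0.353; P(Delay=5-15 | Route=R2) = 0.189/0.353 = 0.535411.
Difference = -0.35146.

-0.35146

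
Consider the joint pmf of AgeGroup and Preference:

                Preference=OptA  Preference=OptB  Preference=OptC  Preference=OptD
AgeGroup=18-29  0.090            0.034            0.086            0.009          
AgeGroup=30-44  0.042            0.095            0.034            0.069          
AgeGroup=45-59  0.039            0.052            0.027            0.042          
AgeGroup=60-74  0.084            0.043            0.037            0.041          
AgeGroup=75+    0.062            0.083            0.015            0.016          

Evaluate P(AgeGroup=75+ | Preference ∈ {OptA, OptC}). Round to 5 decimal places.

P(Preference=OptA) = 0.090 + 0.042 + 0.039 + 0.084 + 0.062 = 0.317.
P(Preference=OptC) = 0.086 + 0.034 + 0.027 + 0.037 + 0.015 = 0.199.
P(Preference ∈ {OptA, OptC}) = 0.317 + 0.199 = 0.516; P(AgeGroup=75+, Preference ∈ {OptA, OptC}) = 0.062 + 0.015 = 0.077.
P(AgeGroup=75+ | Preference ∈ {OptA, OptC}) = 0.077/0.516 = 0.14922.

0.14922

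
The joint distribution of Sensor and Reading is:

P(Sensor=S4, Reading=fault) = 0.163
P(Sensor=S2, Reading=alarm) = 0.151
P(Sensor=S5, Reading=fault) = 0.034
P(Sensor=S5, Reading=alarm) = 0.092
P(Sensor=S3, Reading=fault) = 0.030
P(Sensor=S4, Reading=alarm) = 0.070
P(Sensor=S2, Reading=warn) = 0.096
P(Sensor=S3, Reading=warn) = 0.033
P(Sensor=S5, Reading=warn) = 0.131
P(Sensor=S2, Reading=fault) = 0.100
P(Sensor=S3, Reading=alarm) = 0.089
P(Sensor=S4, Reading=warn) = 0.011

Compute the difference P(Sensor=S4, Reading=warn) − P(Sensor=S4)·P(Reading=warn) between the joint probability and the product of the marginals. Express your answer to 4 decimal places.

P(Sensor=S4) = 0.011 + 0.070 + 0.163 = 0.244.
P(Reading=warn) = 0.096 + 0.033 + 0.011 + 0.131 = 0.271.
P(Sensor=S4, Reading=warn) − P(Sensor=S4)P(Reading=warn) = 0.011 − 0.244×0.271 = -0.0551.

-0.0551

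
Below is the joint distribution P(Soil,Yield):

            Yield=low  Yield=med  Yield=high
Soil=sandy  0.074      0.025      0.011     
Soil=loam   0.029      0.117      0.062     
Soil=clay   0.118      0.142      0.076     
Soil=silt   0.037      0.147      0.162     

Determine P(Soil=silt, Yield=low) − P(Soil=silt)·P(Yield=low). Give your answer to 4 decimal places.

P(Soil=silt) = 0.037 + 0.147 + 0.162 = 0.346.
P(Yield=low) = 0.074 + 0.029 + 0.118 + 0.037 = 0.258.
P(Soil=silt, Yield=low) − P(Soil=silt)P(Yield=low) = 0.037 − 0.346×0.258 = -0.0523.

-0.0523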